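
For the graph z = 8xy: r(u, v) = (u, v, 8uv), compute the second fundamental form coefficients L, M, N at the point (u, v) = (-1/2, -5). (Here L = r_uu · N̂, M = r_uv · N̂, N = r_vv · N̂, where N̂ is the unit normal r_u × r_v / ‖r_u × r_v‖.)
L = 0;  M = 8*sqrt(33)/231;  N = 0

Compute the unit normal N̂(u, v) = (-8*v/sqrt(64*u^2 + 64*v^2 + 1), -8*u/sqrt(64*u^2 + 64*v^2 + 1), 1/sqrt(64*u^2 + 64*v^2 + 1)), and the second partials r_uu, r_uv, r_vv. Take dot products:
  L(u, v) = r_uu · N̂ = 0,
  M(u, v) = r_uv · N̂ = 8/sqrt(64*u^2 + 64*v^2 + 1),
  N(u, v) = r_vv · N̂ = 0.
Evaluating at (u, v) = (-1/2, -5):
  L = 0, M = 8*sqrt(33)/231, N = 0.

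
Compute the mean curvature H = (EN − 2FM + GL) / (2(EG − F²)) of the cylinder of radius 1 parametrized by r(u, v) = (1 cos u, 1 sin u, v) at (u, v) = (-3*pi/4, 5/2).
H = -1/2

With E = 1, F = 0, G = 1, L = -1, M = 0, N = 0, assemble
  H = (EN − 2FM + GL) / (2(EG − F²)) = -1/2.
At (u, v) = (-3*pi/4, 5/2): H = -1/2.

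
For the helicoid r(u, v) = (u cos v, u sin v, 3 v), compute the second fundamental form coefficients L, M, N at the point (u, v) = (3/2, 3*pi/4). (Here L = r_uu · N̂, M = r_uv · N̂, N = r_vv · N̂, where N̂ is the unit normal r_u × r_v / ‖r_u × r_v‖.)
L = 0;  M = -2*sqrt(5)/5;  N = 0

Compute the unit normal N̂(u, v) = (3*sin(v)/sqrt(u^2 + 9), -3*cos(v)/sqrt(u^2 + 9), u/sqrt(u^2 + 9)), and the second partials r_uu, r_uv, r_vv. Take dot products:
  L(u, v) = r_uu · N̂ = 0,
  M(u, v) = r_uv · N̂ = -3/sqrt(u^2 + 9),
  N(u, v) = r_vv · N̂ = 0.
Evaluating at (u, v) = (3/2, 3*pi/4):
  L = 0, M = -2*sqrt(5)/5, N = 0.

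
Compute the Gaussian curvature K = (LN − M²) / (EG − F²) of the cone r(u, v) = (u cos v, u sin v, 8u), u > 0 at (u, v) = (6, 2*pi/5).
K = 0

Coefficients of the first fundamental form: E = 65, F = 0, G = u^2.
Coefficients of the second fundamental form: L = 0, M = 0, N = 8*sqrt(65)*u^2/(65*Abs(u)).
Assemble K = (LN − M²)/(EG − F²) = 0. At (u, v) = (6, 2*pi/5): K = 0.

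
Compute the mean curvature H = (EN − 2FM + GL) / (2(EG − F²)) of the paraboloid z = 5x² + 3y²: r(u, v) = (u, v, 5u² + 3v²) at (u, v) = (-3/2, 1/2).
H = 728*sqrt(235)/55225

With E = 100*u^2 + 1, F = 60*u*v, G = 36*v^2 + 1, L = 10/sqrt(100*u^2 + 36*v^2 + 1), M = 0, N = 6/sqrt(100*u^2 + 36*v^2 + 1), assemble
  H = (EN − 2FM + GL) / (2(EG − F²)) = 4*(75*u^2 + 45*v^2 + 2)/(100*u^2 + 36*v^2 + 1)^(3/2).
At (u, v) = (-3/2, 1/2): H = 728*sqrt(235)/55225.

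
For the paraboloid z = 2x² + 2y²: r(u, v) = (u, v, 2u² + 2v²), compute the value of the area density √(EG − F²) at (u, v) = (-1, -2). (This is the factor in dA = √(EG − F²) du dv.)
√(EG − F²)|_{(-1, -2)} = 9

E = 16*u^2 + 1, F = 16*u*v, G = 16*v^2 + 1, so EG − F² = 16*u^2 + 16*v^2 + 1. Taking the positive square root: √(EG − F²) = sqrt(16*u^2 + 16*v^2 + 1). At (u, v) = (-1, -2): 9.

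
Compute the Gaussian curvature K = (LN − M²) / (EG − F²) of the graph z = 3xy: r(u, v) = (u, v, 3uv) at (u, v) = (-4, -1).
K = -9/23716

Coefficients of the first fundamental form: E = 9*v^2 + 1, F = 9*u*v, G = 9*u^2 + 1.
Coefficients of the second fundamental form: L = 0, M = 3/sqrt(9*u^2 + 9*v^2 + 1), N = 0.
Assemble K = (LN − M²)/(EG − F²) = -9/(81*u^4 + 162*u^2*v^2 + 18*u^2 + 81*v^4 + 18*v^2 + 1). At (u, v) = (-4, -1): K = -9/23716.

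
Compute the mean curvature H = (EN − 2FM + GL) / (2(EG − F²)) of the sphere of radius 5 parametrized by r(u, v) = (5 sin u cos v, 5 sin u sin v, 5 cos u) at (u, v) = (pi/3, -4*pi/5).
H = -1/5

With E = 25, F = 0, G = 25*sin(u)^2, L = -5*sin(u)/Abs(sin(u)), M = 0, N = -5*sin(u)^3/Abs(sin(u)), assemble
  H = (EN − 2FM + GL) / (2(EG − F²)) = -sin(u)/(5*Abs(sin(u))).
At (u, v) = (pi/3, -4*pi/5): H = -1/5.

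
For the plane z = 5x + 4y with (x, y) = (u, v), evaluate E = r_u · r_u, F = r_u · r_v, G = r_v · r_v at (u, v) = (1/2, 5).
E = 26;  F = 20;  G = 17

Partials: r_u = (1, 0, 5), r_v = (0, 1, 4). As functions of (u, v):
  E = r_u · r_u = 26,
  F = r_u · r_v = 20,
  G = r_v · r_v = 17.
Evaluating at (u, v) = (1/2, 5): E = 26, F = 20, G = 17.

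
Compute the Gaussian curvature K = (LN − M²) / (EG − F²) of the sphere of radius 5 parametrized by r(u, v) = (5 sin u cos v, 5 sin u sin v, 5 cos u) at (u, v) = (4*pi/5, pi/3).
K = 1/25

Coefficients of the first fundamental form: E = 25, F = 0, G = 25*sin(u)^2.
Coefficients of the second fundamental form: L = -5*sin(u)/Abs(sin(u)), M = 0, N = -5*sin(u)^3/Abs(sin(u)).
Assemble K = (LN − M²)/(EG − F²) = 1/25. At (u, v) = (4*pi/5, pi/3): K = 1/25.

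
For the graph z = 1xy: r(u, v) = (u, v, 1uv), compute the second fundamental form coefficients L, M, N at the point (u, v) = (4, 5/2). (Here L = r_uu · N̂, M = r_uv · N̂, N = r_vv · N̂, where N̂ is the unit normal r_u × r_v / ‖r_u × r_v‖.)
L = 0;  M = 2*sqrt(93)/93;  N = 0

Compute the unit normal N̂(u, v) = (-v/sqrt(u^2 + v^2 + 1), -u/sqrt(u^2 + v^2 + 1), 1/sqrt(u^2 + v^2 + 1)), and the second partials r_uu, r_uv, r_vv. Take dot products:
  L(u, v) = r_uu · N̂ = 0,
  M(u, v) = r_uv · N̂ = 1/sqrt(u^2 + v^2 + 1),
  N(u, v) = r_vv · N̂ = 0.
Evaluating at (u, v) = (4, 5/2):
  L = 0, M = 2*sqrt(93)/93, N = 0.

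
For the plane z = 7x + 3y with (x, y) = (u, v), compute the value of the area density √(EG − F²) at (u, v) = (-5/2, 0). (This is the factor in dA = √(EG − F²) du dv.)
√(EG − F²)|_{(-5/2, 0)} = sqrt(59)

E = 50, F = 21, G = 10, so EG − F² = 59. Taking the positive square root: √(EG − F²) = sqrt(59). At (u, v) = (-5/2, 0): sqrt(59).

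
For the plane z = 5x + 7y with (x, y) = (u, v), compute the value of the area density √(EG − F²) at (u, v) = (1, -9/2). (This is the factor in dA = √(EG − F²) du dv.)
√(EG − F²)|_{(1, -9/2)} = 5*sqrt(3)

E = 26, F = 35, G = 50, so EG − F² = 75. Taking the positive square root: √(EG − F²) = 5*sqrt(3). At (u, v) = (1, -9/2): 5*sqrt(3).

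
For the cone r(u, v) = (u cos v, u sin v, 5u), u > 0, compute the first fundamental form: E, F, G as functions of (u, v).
E = 26;  F = 0;  G = u^2

Compute partials: r_u = (cos(v), sin(v), 5), r_v = (-u*sin(v), u*cos(v), 0). Then
  E = r_u · r_u = 26,
  F = r_u · r_v = 0,
  G = r_v · r_v = u^2.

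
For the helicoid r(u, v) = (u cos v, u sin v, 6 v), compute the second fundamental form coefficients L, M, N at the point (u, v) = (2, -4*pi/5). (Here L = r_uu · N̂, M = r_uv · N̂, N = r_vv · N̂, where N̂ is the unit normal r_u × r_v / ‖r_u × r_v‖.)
L = 0;  M = -3*sqrt(10)/10;  N = 0

Compute the unit normal N̂(u, v) = (6*sin(v)/sqrt(u^2 + 36), -6*cos(v)/sqrt(u^2 + 36), u/sqrt(u^2 + 36)), and the second partials r_uu, r_uv, r_vv. Take dot products:
  L(u, v) = r_uu · N̂ = 0,
  M(u, v) = r_uv · N̂ = -6/sqrt(u^2 + 36),
  N(u, v) = r_vv · N̂ = 0.
Evaluating at (u, v) = (2, -4*pi/5):
  L = 0, M = -3*sqrt(10)/10, N = 0.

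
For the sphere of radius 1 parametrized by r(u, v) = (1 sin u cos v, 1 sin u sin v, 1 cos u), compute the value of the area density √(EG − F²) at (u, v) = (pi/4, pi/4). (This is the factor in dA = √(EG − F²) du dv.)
√(EG − F²)|_{(pi/4, pi/4)} = sqrt(2)/2

E = 1, F = 0, G = sin(u)^2, so EG − F² = sin(u)^2. Taking the positive square root: √(EG − F²) = Abs(sin(u)). At (u, v) = (pi/4, pi/4): sqrt(2)/2.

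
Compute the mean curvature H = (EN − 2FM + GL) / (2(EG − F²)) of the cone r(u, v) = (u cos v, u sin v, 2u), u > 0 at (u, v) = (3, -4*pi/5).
H = sqrt(5)/15

With E = 5, F = 0, G = u^2, L = 0, M = 0, N = 2*sqrt(5)*u^2/(5*Abs(u)), assemble
  H = (EN − 2FM + GL) / (2(EG − F²)) = sqrt(5)/(5*Abs(u)).
At (u, v) = (3, -4*pi/5): H = sqrt(5)/15.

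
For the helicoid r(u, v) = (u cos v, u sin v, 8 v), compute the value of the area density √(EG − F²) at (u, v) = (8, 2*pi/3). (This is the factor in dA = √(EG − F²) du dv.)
√(EG − F²)|_{(8, 2*pi/3)} = 8*sqrt(2)

E = 1, F = 0, G = u^2 + 64, so EG − F² = u^2 + 64. Taking the positive square root: √(EG − F²) = sqrt(u^2 + 64). At (u, v) = (8, 2*pi/3): 8*sqrt(2).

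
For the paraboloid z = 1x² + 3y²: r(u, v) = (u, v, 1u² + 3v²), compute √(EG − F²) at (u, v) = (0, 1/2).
√(EG − F²)|_{(0, 1/2)} = sqrt(10)

E = 4*u^2 + 1, F = 12*u*v, G = 36*v^2 + 1; EG − F² = 4*u^2 + 36*v^2 + 1; √(EG − F²) = sqrt(4*u^2 + 36*v^2 + 1). At the given point: sqrt(10).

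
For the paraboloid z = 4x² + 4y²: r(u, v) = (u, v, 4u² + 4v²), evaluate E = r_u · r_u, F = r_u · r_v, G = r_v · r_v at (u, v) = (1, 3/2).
E = 65;  F = 96;  G = 145

Partials: r_u = (1, 0, 8*u), r_v = (0, 1, 8*v). As functions of (u, v):
  E = r_u · r_u = 64*u^2 + 1,
  F = r_u · r_v = 64*u*v,
  G = r_v · r_v = 64*v^2 + 1.
Evaluating at (u, v) = (1, 3/2): E = 65, F = 96, G = 145.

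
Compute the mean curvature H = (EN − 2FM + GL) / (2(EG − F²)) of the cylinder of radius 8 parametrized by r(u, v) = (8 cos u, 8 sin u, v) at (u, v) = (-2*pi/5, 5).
H = -1/16

With E = 64, F = 0, G = 1, L = -8, M = 0, N = 0, assemble
  H = (EN − 2FM + GL) / (2(EG − F²)) = -1/16.
At (u, v) = (-2*pi/5, 5): H = -1/16.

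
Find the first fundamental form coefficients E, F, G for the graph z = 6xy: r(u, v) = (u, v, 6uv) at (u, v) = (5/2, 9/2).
E = 730;  F = 405;  G = 226

Partials: r_u = (1, 0, 6*v), r_v = (0, 1, 6*u). As functions of (u, v):
  E = r_u · r_u = 36*v^2 + 1,
  F = r_u · r_v = 36*u*v,
  G = r_v · r_v = 36*u^2 + 1.
Evaluating at (u, v) = (5/2, 9/2): E = 730, F = 405, G = 226.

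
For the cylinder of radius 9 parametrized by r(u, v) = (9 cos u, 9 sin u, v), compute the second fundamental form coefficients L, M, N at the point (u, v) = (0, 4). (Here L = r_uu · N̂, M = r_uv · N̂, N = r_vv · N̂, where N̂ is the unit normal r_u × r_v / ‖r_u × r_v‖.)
L = -9;  M = 0;  N = 0

Compute the unit normal N̂(u, v) = (cos(u), sin(u), 0), and the second partials r_uu, r_uv, r_vv. Take dot products:
  L(u, v) = r_uu · N̂ = -9,
  M(u, v) = r_uv · N̂ = 0,
  N(u, v) = r_vv · N̂ = 0.
Evaluating at (u, v) = (0, 4):
  L = -9, M = 0, N = 0.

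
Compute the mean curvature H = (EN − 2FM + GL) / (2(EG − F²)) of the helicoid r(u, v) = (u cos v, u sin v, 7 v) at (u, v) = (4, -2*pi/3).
H = 0

With E = 1, F = 0, G = u^2 + 49, L = 0, M = -7/sqrt(u^2 + 49), N = 0, assemble
  H = (EN − 2FM + GL) / (2(EG − F²)) = 0.
At (u, v) = (4, -2*pi/3): H = 0.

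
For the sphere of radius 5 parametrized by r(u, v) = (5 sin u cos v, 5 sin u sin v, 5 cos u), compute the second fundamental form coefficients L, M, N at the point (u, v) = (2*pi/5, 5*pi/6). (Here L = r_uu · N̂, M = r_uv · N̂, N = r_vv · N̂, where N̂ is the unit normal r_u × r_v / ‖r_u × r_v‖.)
L = -5;  M = 0;  N = -25/8 - 5*sqrt(5)/8

Compute the unit normal N̂(u, v) = (sin(u)^2*cos(v)/Abs(sin(u)), sin(u)^2*sin(v)/Abs(sin(u)), sin(2*u)/(2*Abs(sin(u)))), and the second partials r_uu, r_uv, r_vv. Take dot products:
  L(u, v) = r_uu · N̂ = -5*sin(u)/Abs(sin(u)),
  M(u, v) = r_uv · N̂ = 0,
  N(u, v) = r_vv · N̂ = -5*sin(u)^3/Abs(sin(u)).
Evaluating at (u, v) = (2*pi/5, 5*pi/6):
  L = -5, M = 0, N = -25/8 - 5*sqrt(5)/8.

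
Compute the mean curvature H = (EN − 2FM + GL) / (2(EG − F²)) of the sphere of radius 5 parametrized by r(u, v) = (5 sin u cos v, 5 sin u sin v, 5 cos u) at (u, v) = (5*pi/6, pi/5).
H = -1/5

With E = 25, F = 0, G = 25*sin(u)^2, L = -5*sin(u)/Abs(sin(u)), M = 0, N = -5*sin(u)^3/Abs(sin(u)), assemble
  H = (EN − 2FM + GL) / (2(EG − F²)) = -sin(u)/(5*Abs(sin(u))).
At (u, v) = (5*pi/6, pi/5): H = -1/5.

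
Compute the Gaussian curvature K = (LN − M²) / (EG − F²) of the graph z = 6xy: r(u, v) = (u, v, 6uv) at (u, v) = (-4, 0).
K = -36/332929

Coefficients of the first fundamental form: E = 36*v^2 + 1, F = 36*u*v, G = 36*u^2 + 1.
Coefficients of the second fundamental form: L = 0, M = 6/sqrt(36*u^2 + 36*v^2 + 1), N = 0.
Assemble K = (LN − M²)/(EG − F²) = -36/(1296*u^4 + 2592*u^2*v^2 + 72*u^2 + 1296*v^4 + 72*v^2 + 1). At (u, v) = (-4, 0): K = -36/332929.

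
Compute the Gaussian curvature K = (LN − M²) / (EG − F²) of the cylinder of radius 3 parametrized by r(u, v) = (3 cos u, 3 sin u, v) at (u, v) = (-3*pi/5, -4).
K = 0

Coefficients of the first fundamental form: E = 9, F = 0, G = 1.
Coefficients of the second fundamental form: L = -3, M = 0, N = 0.
Assemble K = (LN − M²)/(EG − F²) = 0. At (u, v) = (-3*pi/5, -4): K = 0.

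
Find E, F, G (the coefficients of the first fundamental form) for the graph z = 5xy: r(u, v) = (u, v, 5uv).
E = 25*v^2 + 1;  F = 25*u*v;  G = 25*u^2 + 1

Compute partials: r_u = (1, 0, 5*v), r_v = (0, 1, 5*u). Then
  E = r_u · r_u = 25*v^2 + 1,
  F = r_u · r_v = 25*u*v,
  G = r_v · r_v = 25*u^2 + 1.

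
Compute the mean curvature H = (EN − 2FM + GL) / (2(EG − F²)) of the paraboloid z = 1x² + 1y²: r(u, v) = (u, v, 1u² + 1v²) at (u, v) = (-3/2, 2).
H = 27*sqrt(26)/676

With E = 4*u^2 + 1, F = 4*u*v, G = 4*v^2 + 1, L = 2/sqrt(4*u^2 + 4*v^2 + 1), M = 0, N = 2/sqrt(4*u^2 + 4*v^2 + 1), assemble
  H = (EN − 2FM + GL) / (2(EG − F²)) = 2*(2*u^2 + 2*v^2 + 1)/(4*u^2 + 4*v^2 + 1)^(3/2).
At (u, v) = (-3/2, 2): H = 27*sqrt(26)/676.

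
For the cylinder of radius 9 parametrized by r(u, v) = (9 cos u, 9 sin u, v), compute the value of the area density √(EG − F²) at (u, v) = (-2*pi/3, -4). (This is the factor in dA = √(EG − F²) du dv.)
√(EG − F²)|_{(-2*pi/3, -4)} = 9

E = 81, F = 0, G = 1, so EG − F² = 81. Taking the positive square root: √(EG − F²) = 9. At (u, v) = (-2*pi/3, -4): 9.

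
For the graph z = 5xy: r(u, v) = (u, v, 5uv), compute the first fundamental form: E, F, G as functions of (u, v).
E = 25*v^2 + 1;  F = 25*u*v;  G = 25*u^2 + 1

Compute partials: r_u = (1, 0, 5*v), r_v = (0, 1, 5*u). Then
  E = r_u · r_u = 25*v^2 + 1,
  F = r_u · r_v = 25*u*v,
  G = r_v · r_v = 25*u^2 + 1.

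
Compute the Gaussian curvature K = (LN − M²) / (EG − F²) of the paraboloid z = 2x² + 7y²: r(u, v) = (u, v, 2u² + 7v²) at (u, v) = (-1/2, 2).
K = 56/622521

Coefficients of the first fundamental form: E = 16*u^2 + 1, F = 56*u*v, G = 196*v^2 + 1.
Coefficients of the second fundamental form: L = 4/sqrt(16*u^2 + 196*v^2 + 1), M = 0, N = 14/sqrt(16*u^2 + 196*v^2 + 1).
Assemble K = (LN − M²)/(EG − F²) = 56/(256*u^4 + 6272*u^2*v^2 + 32*u^2 + 38416*v^4 + 392*v^2 + 1). At (u, v) = (-1/2, 2): K = 56/622521.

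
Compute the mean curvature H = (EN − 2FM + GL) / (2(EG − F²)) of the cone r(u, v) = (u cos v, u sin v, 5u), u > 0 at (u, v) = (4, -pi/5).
H = 5*sqrt(26)/208

With E = 26, F = 0, G = u^2, L = 0, M = 0, N = 5*sqrt(26)*u^2/(26*Abs(u)), assemble
  H = (EN − 2FM + GL) / (2(EG − F²)) = 5*sqrt(26)/(52*Abs(u)).
At (u, v) = (4, -pi/5): H = 5*sqrt(26)/208.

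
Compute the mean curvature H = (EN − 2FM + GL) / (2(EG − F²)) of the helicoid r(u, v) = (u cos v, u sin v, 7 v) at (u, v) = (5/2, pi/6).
H = 0

With E = 1, F = 0, G = u^2 + 49, L = 0, M = -7/sqrt(u^2 + 49), N = 0, assemble
  H = (EN − 2FM + GL) / (2(EG − F²)) = 0.
At (u, v) = (5/2, pi/6): H = 0.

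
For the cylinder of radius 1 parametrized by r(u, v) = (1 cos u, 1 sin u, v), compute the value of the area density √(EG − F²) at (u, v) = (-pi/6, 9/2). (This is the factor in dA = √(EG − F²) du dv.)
√(EG − F²)|_{(-pi/6, 9/2)} = 1

E = 1, F = 0, G = 1, so EG − F² = 1. Taking the positive square root: √(EG − F²) = 1. At (u, v) = (-pi/6, 9/2): 1.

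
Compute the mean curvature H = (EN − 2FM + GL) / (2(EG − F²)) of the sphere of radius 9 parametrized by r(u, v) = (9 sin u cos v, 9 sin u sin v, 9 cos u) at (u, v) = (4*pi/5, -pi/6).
H = -1/9

With E = 81, F = 0, G = 81*sin(u)^2, L = -9*sin(u)/Abs(sin(u)), M = 0, N = -9*sin(u)^3/Abs(sin(u)), assemble
  H = (EN − 2FM + GL) / (2(EG − F²)) = -sin(u)/(9*Abs(sin(u))).
At (u, v) = (4*pi/5, -pi/6): H = -1/9.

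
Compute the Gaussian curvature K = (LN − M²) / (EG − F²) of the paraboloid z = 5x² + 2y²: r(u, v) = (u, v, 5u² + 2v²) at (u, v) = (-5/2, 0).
K = 10/97969

Coefficients of the first fundamental form: E = 100*u^2 + 1, F = 40*u*v, G = 16*v^2 + 1.
Coefficients of the second fundamental form: L = 10/sqrt(100*u^2 + 16*v^2 + 1), M = 0, N = 4/sqrt(100*u^2 + 16*v^2 + 1).
Assemble K = (LN − M²)/(EG − F²) = 40/(10000*u^4 + 3200*u^2*v^2 + 200*u^2 + 256*v^4 + 32*v^2 + 1). At (u, v) = (-5/2, 0): K = 10/97969.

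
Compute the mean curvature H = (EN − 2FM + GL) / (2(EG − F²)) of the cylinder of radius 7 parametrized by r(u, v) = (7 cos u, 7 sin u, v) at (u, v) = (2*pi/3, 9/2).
H = -1/14

With E = 49, F = 0, G = 1, L = -7, M = 0, N = 0, assemble
  H = (EN − 2FM + GL) / (2(EG − F²)) = -1/14.
At (u, v) = (2*pi/3, 9/2): H = -1/14.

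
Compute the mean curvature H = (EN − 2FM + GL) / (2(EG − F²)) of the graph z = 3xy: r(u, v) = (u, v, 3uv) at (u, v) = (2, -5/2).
H = 1080*sqrt(373)/139129

With E = 9*v^2 + 1, F = 9*u*v, G = 9*u^2 + 1, L = 0, M = 3/sqrt(9*u^2 + 9*v^2 + 1), N = 0, assemble
  H = (EN − 2FM + GL) / (2(EG − F²)) = -27*u*v/(9*u^2 + 9*v^2 + 1)^(3/2).
At (u, v) = (2, -5/2): H = 1080*sqrt(373)/139129.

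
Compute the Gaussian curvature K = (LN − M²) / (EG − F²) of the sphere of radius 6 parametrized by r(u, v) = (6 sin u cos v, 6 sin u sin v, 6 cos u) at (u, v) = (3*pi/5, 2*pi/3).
K = 1/36

Coefficients of the first fundamental form: E = 36, F = 0, G = 36*sin(u)^2.
Coefficients of the second fundamental form: L = -6*sin(u)/Abs(sin(u)), M = 0, N = -6*sin(u)^3/Abs(sin(u)).
Assemble K = (LN − M²)/(EG − F²) = 1/36. At (u, v) = (3*pi/5, 2*pi/3): K = 1/36.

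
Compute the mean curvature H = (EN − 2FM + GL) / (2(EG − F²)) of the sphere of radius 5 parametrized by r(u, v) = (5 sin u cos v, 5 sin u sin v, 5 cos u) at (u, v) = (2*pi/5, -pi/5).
H = -1/5

With E = 25, F = 0, G = 25*sin(u)^2, L = -5*sin(u)/Abs(sin(u)), M = 0, N = -5*sin(u)^3/Abs(sin(u)), assemble
  H = (EN − 2FM + GL) / (2(EG − F²)) = -sin(u)/(5*Abs(sin(u))).
At (u, v) = (2*pi/5, -pi/5): H = -1/5.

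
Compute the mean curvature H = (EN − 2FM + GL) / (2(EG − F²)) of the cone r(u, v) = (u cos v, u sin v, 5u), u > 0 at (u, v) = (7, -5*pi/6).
H = 5*sqrt(26)/364

With E = 26, F = 0, G = u^2, L = 0, M = 0, N = 5*sqrt(26)*u^2/(26*Abs(u)), assemble
  H = (EN − 2FM + GL) / (2(EG − F²)) = 5*sqrt(26)/(52*Abs(u)).
At (u, v) = (7, -5*pi/6): H = 5*sqrt(26)/364.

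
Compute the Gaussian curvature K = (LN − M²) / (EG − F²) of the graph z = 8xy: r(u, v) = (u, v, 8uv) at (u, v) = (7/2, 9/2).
K = -64/4330561

Coefficients of the first fundamental form: E = 64*v^2 + 1, F = 64*u*v, G = 64*u^2 + 1.
Coefficients of the second fundamental form: L = 0, M = 8/sqrt(64*u^2 + 64*v^2 + 1), N = 0.
Assemble K = (LN − M²)/(EG − F²) = -64/(4096*u^4 + 8192*u^2*v^2 + 128*u^2 + 4096*v^4 + 128*v^2 + 1). At (u, v) = (7/2, 9/2): K = -64/4330561.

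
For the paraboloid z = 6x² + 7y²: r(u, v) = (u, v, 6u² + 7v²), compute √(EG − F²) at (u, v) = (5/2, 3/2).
√(EG − F²)|_{(5/2, 3/2)} = sqrt(1342)

E = 144*u^2 + 1, F = 168*u*v, G = 196*v^2 + 1; EG − F² = 144*u^2 + 196*v^2 + 1; √(EG − F²) = sqrt(144*u^2 + 196*v^2 + 1). At the given point: sqrt(1342).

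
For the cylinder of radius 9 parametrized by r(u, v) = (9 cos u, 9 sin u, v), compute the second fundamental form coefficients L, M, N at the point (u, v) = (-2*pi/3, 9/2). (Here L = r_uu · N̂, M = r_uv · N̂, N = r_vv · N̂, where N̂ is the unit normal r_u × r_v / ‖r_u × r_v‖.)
L = -9;  M = 0;  N = 0

Compute the unit normal N̂(u, v) = (cos(u), sin(u), 0), and the second partials r_uu, r_uv, r_vv. Take dot products:
  L(u, v) = r_uu · N̂ = -9,
  M(u, v) = r_uv · N̂ = 0,
  N(u, v) = r_vv · N̂ = 0.
Evaluating at (u, v) = (-2*pi/3, 9/2):
  L = -9, M = 0, N = 0.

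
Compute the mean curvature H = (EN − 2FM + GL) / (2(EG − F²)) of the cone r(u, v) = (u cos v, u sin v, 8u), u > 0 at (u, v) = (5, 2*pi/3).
H = 4*sqrt(65)/325

With E = 65, F = 0, G = u^2, L = 0, M = 0, N = 8*sqrt(65)*u^2/(65*Abs(u)), assemble
  H = (EN − 2FM + GL) / (2(EG − F²)) = 4*sqrt(65)/(65*Abs(u)).
At (u, v) = (5, 2*pi/3): H = 4*sqrt(65)/325.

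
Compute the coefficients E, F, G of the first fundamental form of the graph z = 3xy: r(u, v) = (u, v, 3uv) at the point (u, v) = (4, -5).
E = 226;  F = -180;  G = 145

Partials: r_u = (1, 0, 3*v), r_v = (0, 1, 3*u). As functions of (u, v):
  E = r_u · r_u = 9*v^2 + 1,
  F = r_u · r_v = 9*u*v,
  G = r_v · r_v = 9*u^2 + 1.
Evaluating at (u, v) = (4, -5): E = 226, F = -180, G = 145.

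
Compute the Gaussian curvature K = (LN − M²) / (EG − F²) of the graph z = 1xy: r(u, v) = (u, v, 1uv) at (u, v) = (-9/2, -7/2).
K = -4/4489

Coefficients of the first fundamental form: E = v^2 + 1, F = u*v, G = u^2 + 1.
Coefficients of the second fundamental form: L = 0, M = 1/sqrt(u^2 + v^2 + 1), N = 0.
Assemble K = (LN − M²)/(EG − F²) = 1/((u^2*v^2 - (u^2 + 1)*(v^2 + 1))*(u^2 + v^2 + 1)). At (u, v) = (-9/2, -7/2): K = -4/4489.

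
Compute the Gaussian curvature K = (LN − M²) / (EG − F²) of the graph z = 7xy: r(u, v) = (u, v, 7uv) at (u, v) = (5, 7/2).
K = -784/53363025

Coefficients of the first fundamental form: E = 49*v^2 + 1, F = 49*u*v, G = 49*u^2 + 1.
Coefficients of the second fundamental form: L = 0, M = 7/sqrt(49*u^2 + 49*v^2 + 1), N = 0.
Assemble K = (LN − M²)/(EG − F²) = -49/(2401*u^4 + 4802*u^2*v^2 + 98*u^2 + 2401*v^4 + 98*v^2 + 1). At (u, v) = (5, 7/2): K = -784/53363025.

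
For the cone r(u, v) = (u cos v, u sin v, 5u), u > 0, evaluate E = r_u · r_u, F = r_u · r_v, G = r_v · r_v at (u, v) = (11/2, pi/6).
E = 26;  F = 0;  G = 121/4

Partials: r_u = (cos(v), sin(v), 5), r_v = (-u*sin(v), u*cos(v), 0). As functions of (u, v):
  E = r_u · r_u = 26,
  F = r_u · r_v = 0,
  G = r_v · r_v = u^2.
Evaluating at (u, v) = (11/2, pi/6): E = 26, F = 0, G = 121/4.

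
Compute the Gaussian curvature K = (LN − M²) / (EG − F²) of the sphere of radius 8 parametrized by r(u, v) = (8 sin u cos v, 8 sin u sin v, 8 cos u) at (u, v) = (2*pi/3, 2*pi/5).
K = 1/64

Coefficients of the first fundamental form: E = 64, F = 0, G = 64*sin(u)^2.
Coefficients of the second fundamental form: L = -8*sin(u)/Abs(sin(u)), M = 0, N = -8*sin(u)^3/Abs(sin(u)).
Assemble K = (LN − M²)/(EG − F²) = 1/64. At (u, v) = (2*pi/3, 2*pi/5): K = 1/64.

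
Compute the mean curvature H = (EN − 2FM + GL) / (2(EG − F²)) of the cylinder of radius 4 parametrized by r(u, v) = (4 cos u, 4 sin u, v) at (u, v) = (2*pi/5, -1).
H = -1/8

With E = 16, F = 0, G = 1, L = -4, M = 0, N = 0, assemble
  H = (EN − 2FM + GL) / (2(EG − F²)) = -1/8.
At (u, v) = (2*pi/5, -1): H = -1/8.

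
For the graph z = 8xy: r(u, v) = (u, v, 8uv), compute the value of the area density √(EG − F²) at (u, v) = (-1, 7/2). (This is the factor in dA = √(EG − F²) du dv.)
√(EG − F²)|_{(-1, 7/2)} = sqrt(849)

E = 64*v^2 + 1, F = 64*u*v, G = 64*u^2 + 1, so EG − F² = 64*u^2 + 64*v^2 + 1. Taking the positive square root: √(EG − F²) = sqrt(64*u^2 + 64*v^2 + 1). At (u, v) = (-1, 7/2): sqrt(849).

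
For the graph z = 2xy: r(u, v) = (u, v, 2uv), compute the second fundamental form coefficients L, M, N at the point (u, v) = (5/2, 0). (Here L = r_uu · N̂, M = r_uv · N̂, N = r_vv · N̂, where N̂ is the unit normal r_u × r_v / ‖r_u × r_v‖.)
L = 0;  M = sqrt(26)/13;  N = 0

Compute the unit normal N̂(u, v) = (-2*v/sqrt(4*u^2 + 4*v^2 + 1), -2*u/sqrt(4*u^2 + 4*v^2 + 1), 1/sqrt(4*u^2 + 4*v^2 + 1)), and the second partials r_uu, r_uv, r_vv. Take dot products:
  L(u, v) = r_uu · N̂ = 0,
  M(u, v) = r_uv · N̂ = 2/sqrt(4*u^2 + 4*v^2 + 1),
  N(u, v) = r_vv · N̂ = 0.
Evaluating at (u, v) = (5/2, 0):
  L = 0, M = sqrt(26)/13, N = 0.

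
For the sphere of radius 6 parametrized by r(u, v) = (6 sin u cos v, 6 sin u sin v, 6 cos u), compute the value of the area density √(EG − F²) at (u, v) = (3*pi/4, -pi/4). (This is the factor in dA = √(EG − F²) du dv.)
√(EG − F²)|_{(3*pi/4, -pi/4)} = 18*sqrt(2)

E = 36, F = 0, G = 36*sin(u)^2, so EG − F² = 1296*sin(u)^2. Taking the positive square root: √(EG − F²) = 36*Abs(sin(u)). At (u, v) = (3*pi/4, -pi/4): 18*sqrt(2).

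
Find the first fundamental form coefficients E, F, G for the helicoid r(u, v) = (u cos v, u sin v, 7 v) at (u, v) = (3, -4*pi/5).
E = 1;  F = 0;  G = 58

Partials: r_u = (cos(v), sin(v), 0), r_v = (-u*sin(v), u*cos(v), 7). As functions of (u, v):
  E = r_u · r_u = 1,
  F = r_u · r_v = 0,
  G = r_v · r_v = u^2 + 49.
Evaluating at (u, v) = (3, -4*pi/5): E = 1, F = 0, G = 58.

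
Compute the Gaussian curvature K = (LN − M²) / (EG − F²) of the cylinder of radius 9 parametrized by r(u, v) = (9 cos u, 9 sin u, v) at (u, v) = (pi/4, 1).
K = 0

Coefficients of the first fundamental form: E = 81, F = 0, G = 1.
Coefficients of the second fundamental form: L = -9, M = 0, N = 0.
Assemble K = (LN − M²)/(EG − F²) = 0. At (u, v) = (pi/4, 1): K = 0.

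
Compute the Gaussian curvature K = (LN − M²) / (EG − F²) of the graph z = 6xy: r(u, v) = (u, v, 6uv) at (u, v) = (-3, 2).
K = -36/219961

Coefficients of the first fundamental form: E = 36*v^2 + 1, F = 36*u*v, G = 36*u^2 + 1.
Coefficients of the second fundamental form: L = 0, M = 6/sqrt(36*u^2 + 36*v^2 + 1), N = 0.
Assemble K = (LN − M²)/(EG − F²) = -36/(1296*u^4 + 2592*u^2*v^2 + 72*u^2 + 1296*v^4 + 72*v^2 + 1). At (u, v) = (-3, 2): K = -36/219961.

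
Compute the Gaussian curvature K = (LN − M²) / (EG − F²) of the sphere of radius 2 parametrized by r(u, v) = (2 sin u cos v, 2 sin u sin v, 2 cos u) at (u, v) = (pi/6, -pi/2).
K = 1/4

Coefficients of the first fundamental form: E = 4, F = 0, G = 4*sin(u)^2.
Coefficients of the second fundamental form: L = -2*sin(u)/Abs(sin(u)), M = 0, N = -2*sin(u)^3/Abs(sin(u)).
Assemble K = (LN − M²)/(EG − F²) = 1/4. At (u, v) = (pi/6, -pi/2): K = 1/4.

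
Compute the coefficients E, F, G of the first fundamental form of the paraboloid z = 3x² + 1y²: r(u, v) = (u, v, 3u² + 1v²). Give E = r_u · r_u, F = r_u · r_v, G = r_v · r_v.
E = 36*u^2 + 1;  F = 12*u*v;  G = 4*v^2 + 1

Compute partials: r_u = (1, 0, 6*u), r_v = (0, 1, 2*v). Then
  E = r_u · r_u = 36*u^2 + 1,
  F = r_u · r_v = 12*u*v,
  G = r_v · r_v = 4*v^2 + 1.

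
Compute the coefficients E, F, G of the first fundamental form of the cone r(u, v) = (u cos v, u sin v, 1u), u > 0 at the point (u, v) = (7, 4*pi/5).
E = 2;  F = 0;  G = 49

Partials: r_u = (cos(v), sin(v), 1), r_v = (-u*sin(v), u*cos(v), 0). As functions of (u, v):
  E = r_u · r_u = 2,
  F = r_u · r_v = 0,
  G = r_v · r_v = u^2.
Evaluating at (u, v) = (7, 4*pi/5): E = 2, F = 0, G = 49.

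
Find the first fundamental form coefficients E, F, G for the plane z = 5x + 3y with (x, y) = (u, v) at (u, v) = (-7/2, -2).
E = 26;  F = 15;  G = 10

Partials: r_u = (1, 0, 5), r_v = (0, 1, 3). As functions of (u, v):
  E = r_u · r_u = 26,
  F = r_u · r_v = 15,
  G = r_v · r_v = 10.
Evaluating at (u, v) = (-7/2, -2): E = 26, F = 15, G = 10.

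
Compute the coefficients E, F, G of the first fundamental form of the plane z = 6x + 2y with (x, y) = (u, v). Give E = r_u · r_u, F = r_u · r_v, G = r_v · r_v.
E = 37;  F = 12;  G = 5

Compute partials: r_u = (1, 0, 6), r_v = (0, 1, 2). Then
  E = r_u · r_u = 37,
  F = r_u · r_v = 12,
  G = r_v · r_v = 5.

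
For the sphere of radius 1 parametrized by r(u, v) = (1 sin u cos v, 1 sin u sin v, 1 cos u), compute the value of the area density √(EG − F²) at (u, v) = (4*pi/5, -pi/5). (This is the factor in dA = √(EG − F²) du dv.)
√(EG − F²)|_{(4*pi/5, -pi/5)} = sqrt(10 - 2*sqrt(5))/4

E = 1, F = 0, G = sin(u)^2, so EG − F² = sin(u)^2. Taking the positive square root: √(EG − F²) = Abs(sin(u)). At (u, v) = (4*pi/5, -pi/5): sqrt(10 - 2*sqrt(5))/4.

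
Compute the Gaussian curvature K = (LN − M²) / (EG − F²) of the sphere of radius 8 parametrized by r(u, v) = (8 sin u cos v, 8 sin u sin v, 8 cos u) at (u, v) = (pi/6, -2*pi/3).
K = 1/64

Coefficients of the first fundamental form: E = 64, F = 0, G = 64*sin(u)^2.
Coefficients of the second fundamental form: L = -8*sin(u)/Abs(sin(u)), M = 0, N = -8*sin(u)^3/Abs(sin(u)).
Assemble K = (LN − M²)/(EG − F²) = 1/64. At (u, v) = (pi/6, -2*pi/3): K = 1/64.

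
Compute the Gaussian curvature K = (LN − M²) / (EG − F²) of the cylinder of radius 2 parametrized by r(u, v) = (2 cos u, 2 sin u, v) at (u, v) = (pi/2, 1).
K = 0

Coefficients of the first fundamental form: E = 4, F = 0, G = 1.
Coefficients of the second fundamental form: L = -2, M = 0, N = 0.
Assemble K = (LN − M²)/(EG − F²) = 0. At (u, v) = (pi/2, 1): K = 0.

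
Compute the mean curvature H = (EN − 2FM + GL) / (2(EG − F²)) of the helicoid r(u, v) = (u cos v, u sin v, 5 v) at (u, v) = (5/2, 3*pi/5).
H = 0

With E = 1, F = 0, G = u^2 + 25, L = 0, M = -5/sqrt(u^2 + 25), N = 0, assemble
  H = (EN − 2FM + GL) / (2(EG − F²)) = 0.
At (u, v) = (5/2, 3*pi/5): H = 0.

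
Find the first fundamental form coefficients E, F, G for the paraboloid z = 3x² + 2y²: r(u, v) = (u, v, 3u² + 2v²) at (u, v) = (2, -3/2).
E = 145;  F = -72;  G = 37

Partials: r_u = (1, 0, 6*u), r_v = (0, 1, 4*v). As functions of (u, v):
  E = r_u · r_u = 36*u^2 + 1,
  F = r_u · r_v = 24*u*v,
  G = r_v · r_v = 16*v^2 + 1.
Evaluating at (u, v) = (2, -3/2): E = 145, F = -72, G = 37.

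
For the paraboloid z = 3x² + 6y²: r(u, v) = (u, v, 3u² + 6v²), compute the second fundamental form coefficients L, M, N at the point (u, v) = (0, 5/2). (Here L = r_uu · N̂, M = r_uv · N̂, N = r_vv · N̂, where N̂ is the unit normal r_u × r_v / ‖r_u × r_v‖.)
L = 6*sqrt(901)/901;  M = 0;  N = 12*sqrt(901)/901

Compute the unit normal N̂(u, v) = (-6*u/sqrt(36*u^2 + 144*v^2 + 1), -12*v/sqrt(36*u^2 + 144*v^2 + 1), 1/sqrt(36*u^2 + 144*v^2 + 1)), and the second partials r_uu, r_uv, r_vv. Take dot products:
  L(u, v) = r_uu · N̂ = 6/sqrt(36*u^2 + 144*v^2 + 1),
  M(u, v) = r_uv · N̂ = 0,
  N(u, v) = r_vv · N̂ = 12/sqrt(36*u^2 + 144*v^2 + 1).
Evaluating at (u, v) = (0, 5/2):
  L = 6*sqrt(901)/901, M = 0, N = 12*sqrt(901)/901.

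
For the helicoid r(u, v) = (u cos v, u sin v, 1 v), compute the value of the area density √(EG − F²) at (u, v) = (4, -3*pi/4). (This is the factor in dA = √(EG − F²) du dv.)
√(EG − F²)|_{(4, -3*pi/4)} = sqrt(17)

E = 1, F = 0, G = u^2 + 1, so EG − F² = u^2 + 1. Taking the positive square root: √(EG − F²) = sqrt(u^2 + 1). At (u, v) = (4, -3*pi/4): sqrt(17).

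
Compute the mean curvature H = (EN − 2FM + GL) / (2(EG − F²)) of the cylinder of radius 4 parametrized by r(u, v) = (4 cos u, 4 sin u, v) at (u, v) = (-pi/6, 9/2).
H = -1/8

With E = 16, F = 0, G = 1, L = -4, M = 0, N = 0, assemble
  H = (EN − 2FM + GL) / (2(EG − F²)) = -1/8.
At (u, v) = (-pi/6, 9/2): H = -1/8.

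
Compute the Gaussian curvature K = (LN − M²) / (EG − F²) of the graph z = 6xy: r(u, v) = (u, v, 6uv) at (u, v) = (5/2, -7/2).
K = -36/444889

Coefficients of the first fundamental form: E = 36*v^2 + 1, F = 36*u*v, G = 36*u^2 + 1.
Coefficients of the second fundamental form: L = 0, M = 6/sqrt(36*u^2 + 36*v^2 + 1), N = 0.
Assemble K = (LN − M²)/(EG − F²) = -36/(1296*u^4 + 2592*u^2*v^2 + 72*u^2 + 1296*v^4 + 72*v^2 + 1). At (u, v) = (5/2, -7/2): K = -36/444889.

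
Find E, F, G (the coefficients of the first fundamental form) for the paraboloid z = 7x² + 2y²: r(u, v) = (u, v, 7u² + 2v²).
E = 196*u^2 + 1;  F = 56*u*v;  G = 16*v^2 + 1

Compute partials: r_u = (1, 0, 14*u), r_v = (0, 1, 4*v). Then
  E = r_u · r_u = 196*u^2 + 1,
  F = r_u · r_v = 56*u*v,
  G = r_v · r_v = 16*v^2 + 1.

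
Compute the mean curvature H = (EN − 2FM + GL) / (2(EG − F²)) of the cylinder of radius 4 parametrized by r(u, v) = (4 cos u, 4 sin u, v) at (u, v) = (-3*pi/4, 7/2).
H = -1/8

With E = 16, F = 0, G = 1, L = -4, M = 0, N = 0, assemble
  H = (EN − 2FM + GL) / (2(EG − F²)) = -1/8.
At (u, v) = (-3*pi/4, 7/2): H = -1/8.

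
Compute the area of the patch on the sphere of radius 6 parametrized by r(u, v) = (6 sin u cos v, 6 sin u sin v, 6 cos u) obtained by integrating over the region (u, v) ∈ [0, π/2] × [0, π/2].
Area = 18*pi

Area = ∫∫ √(EG − F²) du dv with √(EG − F²) = 36*Abs(sin(u)). Integrating over [0, π/2] × [0, π/2] gives 18*pi.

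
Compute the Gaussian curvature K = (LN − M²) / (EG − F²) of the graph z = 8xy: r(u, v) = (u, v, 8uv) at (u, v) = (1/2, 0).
K = -64/289

Coefficients of the first fundamental form: E = 64*v^2 + 1, F = 64*u*v, G = 64*u^2 + 1.
Coefficients of the second fundamental form: L = 0, M = 8/sqrt(64*u^2 + 64*v^2 + 1), N = 0.
Assemble K = (LN − M²)/(EG − F²) = -64/(4096*u^4 + 8192*u^2*v^2 + 128*u^2 + 4096*v^4 + 128*v^2 + 1). At (u, v) = (1/2, 0): K = -64/289.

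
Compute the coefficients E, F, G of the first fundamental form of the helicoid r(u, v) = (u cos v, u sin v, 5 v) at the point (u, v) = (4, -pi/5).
E = 1;  F = 0;  G = 41

Partials: r_u = (cos(v), sin(v), 0), r_v = (-u*sin(v), u*cos(v), 5). As functions of (u, v):
  E = r_u · r_u = 1,
  F = r_u · r_v = 0,
  G = r_v · r_v = u^2 + 25.
Evaluating at (u, v) = (4, -pi/5): E = 1, F = 0, G = 41.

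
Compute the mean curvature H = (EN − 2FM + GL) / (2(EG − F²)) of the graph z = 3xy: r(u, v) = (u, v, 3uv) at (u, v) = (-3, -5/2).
H = -1620*sqrt(553)/305809

With E = 9*v^2 + 1, F = 9*u*v, G = 9*u^2 + 1, L = 0, M = 3/sqrt(9*u^2 + 9*v^2 + 1), N = 0, assemble
  H = (EN − 2FM + GL) / (2(EG − F²)) = -27*u*v/(9*u^2 + 9*v^2 + 1)^(3/2).
At (u, v) = (-3, -5/2): H = -1620*sqrt(553)/305809.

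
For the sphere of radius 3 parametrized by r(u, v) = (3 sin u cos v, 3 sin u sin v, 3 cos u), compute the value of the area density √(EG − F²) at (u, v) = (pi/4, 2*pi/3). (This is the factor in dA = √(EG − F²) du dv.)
√(EG − F²)|_{(pi/4, 2*pi/3)} = 9*sqrt(2)/2

E = 9, F = 0, G = 9*sin(u)^2, so EG − F² = 81*sin(u)^2. Taking the positive square root: √(EG − F²) = 9*Abs(sin(u)). At (u, v) = (pi/4, 2*pi/3): 9*sqrt(2)/2.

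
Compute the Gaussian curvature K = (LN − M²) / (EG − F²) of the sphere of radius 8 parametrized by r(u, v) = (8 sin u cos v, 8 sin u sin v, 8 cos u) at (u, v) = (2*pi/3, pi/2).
K = 1/64

Coefficients of the first fundamental form: E = 64, F = 0, G = 64*sin(u)^2.
Coefficients of the second fundamental form: L = -8*sin(u)/Abs(sin(u)), M = 0, N = -8*sin(u)^3/Abs(sin(u)).
Assemble K = (LN − M²)/(EG − F²) = 1/64. At (u, v) = (2*pi/3, pi/2): K = 1/64.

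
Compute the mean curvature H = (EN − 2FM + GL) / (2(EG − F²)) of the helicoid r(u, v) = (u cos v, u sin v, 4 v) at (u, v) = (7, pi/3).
H = 0

With E = 1, F = 0, G = u^2 + 16, L = 0, M = -4/sqrt(u^2 + 16), N = 0, assemble
  H = (EN − 2FM + GL) / (2(EG − F²)) = 0.
At (u, v) = (7, pi/3): H = 0.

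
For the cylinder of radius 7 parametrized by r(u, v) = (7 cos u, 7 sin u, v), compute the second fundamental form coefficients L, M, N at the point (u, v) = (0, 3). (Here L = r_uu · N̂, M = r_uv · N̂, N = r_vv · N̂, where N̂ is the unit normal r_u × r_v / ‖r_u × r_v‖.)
L = -7;  M = 0;  N = 0

Compute the unit normal N̂(u, v) = (cos(u), sin(u), 0), and the second partials r_uu, r_uv, r_vv. Take dot products:
  L(u, v) = r_uu · N̂ = -7,
  M(u, v) = r_uv · N̂ = 0,
  N(u, v) = r_vv · N̂ = 0.
Evaluating at (u, v) = (0, 3):
  L = -7, M = 0, N = 0.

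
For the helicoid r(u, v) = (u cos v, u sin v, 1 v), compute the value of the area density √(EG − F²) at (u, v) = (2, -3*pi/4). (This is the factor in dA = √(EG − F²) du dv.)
√(EG − F²)|_{(2, -3*pi/4)} = sqrt(5)

E = 1, F = 0, G = u^2 + 1, so EG − F² = u^2 + 1. Taking the positive square root: √(EG − F²) = sqrt(u^2 + 1). At (u, v) = (2, -3*pi/4): sqrt(5).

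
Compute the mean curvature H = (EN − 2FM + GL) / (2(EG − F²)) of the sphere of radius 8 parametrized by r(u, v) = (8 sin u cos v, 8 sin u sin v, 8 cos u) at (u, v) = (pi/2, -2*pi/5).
H = -1/8

With E = 64, F = 0, G = 64*sin(u)^2, L = -8*sin(u)/Abs(sin(u)), M = 0, N = -8*sin(u)^3/Abs(sin(u)), assemble
  H = (EN − 2FM + GL) / (2(EG − F²)) = -sin(u)/(8*Abs(sin(u))).
At (u, v) = (pi/2, -2*pi/5): H = -1/8.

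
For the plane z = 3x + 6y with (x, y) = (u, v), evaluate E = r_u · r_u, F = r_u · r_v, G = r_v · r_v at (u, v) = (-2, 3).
E = 10;  F = 18;  G = 37

Partials: r_u = (1, 0, 3), r_v = (0, 1, 6). As functions of (u, v):
  E = r_u · r_u = 10,
  F = r_u · r_v = 18,
  G = r_v · r_v = 37.
Evaluating at (u, v) = (-2, 3): E = 10, F = 18, G = 37.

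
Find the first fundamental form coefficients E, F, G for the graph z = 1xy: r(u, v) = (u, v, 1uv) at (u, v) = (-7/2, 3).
E = 10;  F = -21/2;  G = 53/4

Partials: r_u = (1, 0, v), r_v = (0, 1, u). As functions of (u, v):
  E = r_u · r_u = v^2 + 1,
  F = r_u · r_v = u*v,
  G = r_v · r_v = u^2 + 1.
Evaluating at (u, v) = (-7/2, 3): E = 10, F = -21/2, G = 53/4.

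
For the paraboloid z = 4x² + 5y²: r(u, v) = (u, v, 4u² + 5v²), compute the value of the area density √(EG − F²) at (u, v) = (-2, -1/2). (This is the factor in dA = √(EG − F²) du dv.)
√(EG − F²)|_{(-2, -1/2)} = sqrt(282)

E = 64*u^2 + 1, F = 80*u*v, G = 100*v^2 + 1, so EG − F² = 64*u^2 + 100*v^2 + 1. Taking the positive square root: √(EG − F²) = sqrt(64*u^2 + 100*v^2 + 1). At (u, v) = (-2, -1/2): sqrt(282).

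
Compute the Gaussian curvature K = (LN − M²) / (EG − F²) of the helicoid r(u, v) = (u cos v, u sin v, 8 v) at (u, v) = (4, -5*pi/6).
K = -1/100

Coefficients of the first fundamental form: E = 1, F = 0, G = u^2 + 64.
Coefficients of the second fundamental form: L = 0, M = -8/sqrt(u^2 + 64), N = 0.
Assemble K = (LN − M²)/(EG − F²) = -64/(u^2 + 64)^2. At (u, v) = (4, -5*pi/6): K = -1/100.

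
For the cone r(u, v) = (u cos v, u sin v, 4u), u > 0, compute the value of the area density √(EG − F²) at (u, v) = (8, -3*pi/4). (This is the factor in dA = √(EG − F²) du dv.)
√(EG − F²)|_{(8, -3*pi/4)} = 8*sqrt(17)

E = 17, F = 0, G = u^2, so EG − F² = 17*u^2. Taking the positive square root: √(EG − F²) = sqrt(17)*Abs(u). At (u, v) = (8, -3*pi/4): 8*sqrt(17).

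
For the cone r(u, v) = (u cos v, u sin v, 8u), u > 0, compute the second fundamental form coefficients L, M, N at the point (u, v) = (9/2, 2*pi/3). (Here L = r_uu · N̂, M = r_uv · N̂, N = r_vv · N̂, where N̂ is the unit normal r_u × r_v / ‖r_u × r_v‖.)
L = 0;  M = 0;  N = 36*sqrt(65)/65

Compute the unit normal N̂(u, v) = (-8*sqrt(65)*u*cos(v)/(65*Abs(u)), -8*sqrt(65)*u*sin(v)/(65*Abs(u)), sqrt(65)*u/(65*Abs(u))), and the second partials r_uu, r_uv, r_vv. Take dot products:
  L(u, v) = r_uu · N̂ = 0,
  M(u, v) = r_uv · N̂ = 0,
  N(u, v) = r_vv · N̂ = 8*sqrt(65)*u^2/(65*Abs(u)).
Evaluating at (u, v) = (9/2, 2*pi/3):
  L = 0, M = 0, N = 36*sqrt(65)/65.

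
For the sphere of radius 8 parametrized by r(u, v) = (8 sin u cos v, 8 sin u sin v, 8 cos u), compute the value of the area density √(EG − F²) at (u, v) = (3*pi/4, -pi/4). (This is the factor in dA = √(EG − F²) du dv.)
√(EG − F²)|_{(3*pi/4, -pi/4)} = 32*sqrt(2)

E = 64, F = 0, G = 64*sin(u)^2, so EG − F² = 4096*sin(u)^2. Taking the positive square root: √(EG − F²) = 64*Abs(sin(u)). At (u, v) = (3*pi/4, -pi/4): 32*sqrt(2).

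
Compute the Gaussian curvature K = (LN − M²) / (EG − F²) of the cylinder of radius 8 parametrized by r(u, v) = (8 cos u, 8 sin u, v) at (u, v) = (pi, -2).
K = 0

Coefficients of the first fundamental form: E = 64, F = 0, G = 1.
Coefficients of the second fundamental form: L = -8, M = 0, N = 0.
Assemble K = (LN − M²)/(EG − F²) = 0. At (u, v) = (pi, -2): K = 0.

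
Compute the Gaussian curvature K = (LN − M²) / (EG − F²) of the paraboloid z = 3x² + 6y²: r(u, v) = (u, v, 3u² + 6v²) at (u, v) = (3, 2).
K = 72/811801

Coefficients of the first fundamental form: E = 36*u^2 + 1, F = 72*u*v, G = 144*v^2 + 1.
Coefficients of the second fundamental form: L = 6/sqrt(36*u^2 + 144*v^2 + 1), M = 0, N = 12/sqrt(36*u^2 + 144*v^2 + 1).
Assemble K = (LN − M²)/(EG − F²) = 72/(1296*u^4 + 10368*u^2*v^2 + 72*u^2 + 20736*v^4 + 288*v^2 + 1). At (u, v) = (3, 2): K = 72/811801.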